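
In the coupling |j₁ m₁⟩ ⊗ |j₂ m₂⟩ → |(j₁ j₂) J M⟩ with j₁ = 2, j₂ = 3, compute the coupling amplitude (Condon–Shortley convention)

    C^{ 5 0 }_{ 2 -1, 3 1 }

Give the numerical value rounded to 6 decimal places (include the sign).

+√(5/21) ≈ +0.487950

j₁+j₂−J=0  J+j₁−j₂=4  J−j₁+j₂=6  j₁+j₂+J+1=11
(j₁±m₁, j₂±m₂, J±M) = (1,3,4,2,5,5)
P² = 138240/7
sum k=0..0:
  [0] +1/288 = 1/288
S = 1/288
C² = P²·S² = 5/21 ; C = +0.487950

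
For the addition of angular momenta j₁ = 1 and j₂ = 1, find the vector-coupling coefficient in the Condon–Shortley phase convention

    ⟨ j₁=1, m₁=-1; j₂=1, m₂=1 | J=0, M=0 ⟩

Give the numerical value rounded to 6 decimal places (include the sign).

√[1·2!0!0!/3! · 0!2!2!0!0!0!] = √(4/3)
  +(−1)^2/∏(2,0,0,0,0,0)! = 1/2  (running 1/2)
⟨..|..⟩ = √(4/3)·(1/2) = +0.577350

+√(1/3) ≈ +0.577350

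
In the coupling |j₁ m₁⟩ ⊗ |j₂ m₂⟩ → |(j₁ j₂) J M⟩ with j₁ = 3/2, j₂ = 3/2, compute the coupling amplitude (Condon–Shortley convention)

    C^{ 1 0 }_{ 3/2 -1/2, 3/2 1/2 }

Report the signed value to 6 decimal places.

−√(1/20) ≈ -0.223607

j₁+j₂−J=2  J+j₁−j₂=1  J−j₁+j₂=1  j₁+j₂+J+1=5
(j₁±m₁, j₂±m₂, J±M) = (1,2,2,1,1,1)
P² = 1/5
sum k=1..2:
  [1] −1/1 = -1
  [2] +1/2 = 1/2
S = -1/2
C² = P²·S² = 1/20 ; C = -0.223607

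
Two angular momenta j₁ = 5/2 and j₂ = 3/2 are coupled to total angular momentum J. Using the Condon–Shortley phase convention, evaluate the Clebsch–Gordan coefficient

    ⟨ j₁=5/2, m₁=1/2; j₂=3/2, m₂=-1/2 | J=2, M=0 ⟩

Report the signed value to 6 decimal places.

-0.267261

j₁+j₂−J=2  J+j₁−j₂=3  J−j₁+j₂=1  j₁+j₂+J+1=7
(j₁±m₁, j₂±m₂, J±M) = (3,2,1,2,2,2)
P² = 8/7
sum k=0..1:
  [0] +1/4 = 1/4
  [1] −1/2 = -1/2
S = -1/4
C² = P²·S² = 1/14 ; C = -0.267261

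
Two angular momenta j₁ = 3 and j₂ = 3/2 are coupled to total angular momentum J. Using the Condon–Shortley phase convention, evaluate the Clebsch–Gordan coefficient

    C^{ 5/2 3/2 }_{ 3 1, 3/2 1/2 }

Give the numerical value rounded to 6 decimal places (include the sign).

-0.591608  (= −√(7/20))

√[6·2!4!1!/8! · 4!2!2!1!4!1!] = √(576/35)
  +(−1)^1/∏(1,1,1,1,3,0)! = -1/6  (running -1/6)
  +(−1)^2/∏(2,0,0,0,4,1)! = 1/48  (running -7/48)
⟨..|..⟩ = √(576/35)·(-7/48) = -0.591608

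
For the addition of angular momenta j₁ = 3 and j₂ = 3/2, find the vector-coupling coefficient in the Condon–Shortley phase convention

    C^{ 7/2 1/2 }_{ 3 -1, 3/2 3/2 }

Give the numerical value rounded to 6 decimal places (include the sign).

√[8·1!5!2!/9! · 2!4!3!0!4!3!] = √(1536/7)
  +(−1)^1/∏(1,0,3,2,2,0)! = -1/24  (running -1/24)
⟨..|..⟩ = √(1536/7)·(-1/24) = -0.617213

−√(8/21) ≈ -0.617213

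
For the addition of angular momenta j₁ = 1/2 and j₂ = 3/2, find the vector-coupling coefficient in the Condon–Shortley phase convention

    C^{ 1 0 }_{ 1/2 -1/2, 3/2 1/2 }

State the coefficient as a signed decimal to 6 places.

triangle: 1!*0!*2!/4! = 2/24
(j±m)!: 0!*1!*2!*1!*1!*1! = 2
prefactor² = (2J+1)*Δ*N² = 1/2
  k=1: −1/(1!*0!*0!*1!*0!*1!) = -1
Σ = -1  ⇒  CG² = 1/2*(-1)² = 1/2
CG = −√(1/2) = -0.707107

-0.707107  (= −√(1/2))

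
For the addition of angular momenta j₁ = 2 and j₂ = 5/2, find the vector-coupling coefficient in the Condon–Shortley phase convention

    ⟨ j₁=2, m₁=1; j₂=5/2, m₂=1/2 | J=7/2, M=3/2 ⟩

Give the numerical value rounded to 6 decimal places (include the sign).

√[8·1!3!4!/9! · 3!1!3!2!5!2!] = √(384/7)
  +(−1)^0/∏(0,1,1,3,2,1)! = 1/12  (running 1/12)
  +(−1)^1/∏(1,0,0,2,3,2)! = -1/24  (running 1/24)
⟨..|..⟩ = √(384/7)·(1/24) = +0.308607

+0.308607  (= +√(2/21))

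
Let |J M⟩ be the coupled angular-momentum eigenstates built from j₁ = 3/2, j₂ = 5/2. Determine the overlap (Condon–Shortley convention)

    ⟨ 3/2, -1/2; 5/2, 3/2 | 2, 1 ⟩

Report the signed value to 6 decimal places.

j₁+j₂−J=2  J+j₁−j₂=1  J−j₁+j₂=3  j₁+j₂+J+1=7
(j₁±m₁, j₂±m₂, J±M) = (1,2,4,1,3,1)
P² = 24/7
sum k=1..2:
  [1] −1/6 = -1/6
  [2] +1/4 = 1/4
S = 1/12
C² = P²·S² = 1/42 ; C = +0.154303

+0.154303  (= +√(1/42))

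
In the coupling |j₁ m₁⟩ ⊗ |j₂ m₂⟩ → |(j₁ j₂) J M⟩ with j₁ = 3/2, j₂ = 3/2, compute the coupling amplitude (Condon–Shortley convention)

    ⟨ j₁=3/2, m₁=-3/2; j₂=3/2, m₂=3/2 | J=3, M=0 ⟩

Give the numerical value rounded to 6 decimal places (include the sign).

+0.223607  (= +√(1/20))

triangle: 0!×3!×3!/7! = 36/5040
(j±m)!: 0!×3!×3!×0!×3!×3! = 1296
prefactor² = (2J+1)×Δ×N² = 324/5
  k=0: +1/(0!×0!×3!×3!×0!×0!) = 1/36
Σ = 1/36  ⇒  CG² = 324/5×1/36² = 1/20
CG = +√(1/20) = +0.223607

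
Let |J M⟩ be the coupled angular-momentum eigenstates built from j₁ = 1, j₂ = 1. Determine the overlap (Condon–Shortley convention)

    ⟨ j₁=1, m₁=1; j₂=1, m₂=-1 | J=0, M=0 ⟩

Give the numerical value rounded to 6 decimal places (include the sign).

triangle: 2!*0!*0!/3! = 2/6
(j±m)!: 2!*0!*0!*2!*0!*0! = 4
prefactor² = (2J+1)*Δ*N² = 4/3
  k=0: +1/(0!*2!*0!*0!*0!*0!) = 1/2
Σ = 1/2  ⇒  CG² = 4/3*1/2² = 1/3
CG = +√(1/3) = +0.577350

+0.577350  (= +√(1/3))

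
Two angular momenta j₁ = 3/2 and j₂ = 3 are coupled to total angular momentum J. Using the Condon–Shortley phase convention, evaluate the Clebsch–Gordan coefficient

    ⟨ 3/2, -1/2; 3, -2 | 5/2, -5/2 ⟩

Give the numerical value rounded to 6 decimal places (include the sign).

j₁+j₂−J=2  J+j₁−j₂=1  J−j₁+j₂=4  j₁+j₂+J+1=8
(j₁±m₁, j₂±m₂, J±M) = (1,2,1,5,0,5)
P² = 1440/7
sum k=1..1:
  [1] −1/24 = -1/24
S = -1/24
C² = P²·S² = 5/14 ; C = -0.597614

−√(5/14) = -0.597614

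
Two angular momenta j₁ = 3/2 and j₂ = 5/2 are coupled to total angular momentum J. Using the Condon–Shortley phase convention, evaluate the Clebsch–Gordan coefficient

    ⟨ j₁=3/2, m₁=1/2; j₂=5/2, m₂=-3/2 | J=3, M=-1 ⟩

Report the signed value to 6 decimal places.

+√(49/120) = +0.639010

triangle: 1!*2!*4!/8! = 48/40320
(j±m)!: 2!*1!*1!*4!*2!*4! = 2304
prefactor² = (2J+1)*Δ*N² = 96/5
  k=0: +1/(0!*1!*1!*1!*1!*3!) = 1/6
  k=1: −1/(1!*0!*0!*0!*2!*4!) = -1/48
Σ = 7/48  ⇒  CG² = 96/5*7/48² = 49/120
CG = +√(49/120) = +0.639010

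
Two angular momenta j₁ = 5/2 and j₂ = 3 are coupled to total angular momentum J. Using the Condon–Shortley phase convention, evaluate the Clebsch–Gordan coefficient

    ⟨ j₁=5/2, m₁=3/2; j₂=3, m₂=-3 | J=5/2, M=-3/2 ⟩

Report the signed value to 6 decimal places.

√[6·3!2!3!/9! · 4!1!0!6!1!4!] = √(3456/7)
  +(−1)^0/∏(0,3,1,0,1,3)! = 1/36  (running 1/36)
⟨..|..⟩ = √(3456/7)·(1/36) = +0.617213

+0.617213  (= +√(8/21))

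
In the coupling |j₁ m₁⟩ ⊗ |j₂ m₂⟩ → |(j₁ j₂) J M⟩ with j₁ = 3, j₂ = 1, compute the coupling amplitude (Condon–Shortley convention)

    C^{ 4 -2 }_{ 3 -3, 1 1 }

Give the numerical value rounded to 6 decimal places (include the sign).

+√(1/28) = +0.188982

j₁+j₂−J=0  J+j₁−j₂=6  J−j₁+j₂=2  j₁+j₂+J+1=9
(j₁±m₁, j₂±m₂, J±M) = (0,6,2,0,2,6)
P² = 518400/7
sum k=0..0:
  [0] +1/1440 = 1/1440
S = 1/1440
C² = P²·S² = 1/28 ; C = +0.188982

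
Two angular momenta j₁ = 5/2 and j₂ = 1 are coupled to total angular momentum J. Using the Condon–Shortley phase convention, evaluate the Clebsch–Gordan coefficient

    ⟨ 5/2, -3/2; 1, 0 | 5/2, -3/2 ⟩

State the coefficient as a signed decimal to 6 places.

-0.507093

√[6·1!4!1!/7! · 1!4!1!1!1!4!] = √(576/35)
  +(−1)^0/∏(0,1,4,1,0,0)! = 1/24  (running 1/24)
  +(−1)^1/∏(1,0,3,0,1,1)! = -1/6  (running -1/8)
⟨..|..⟩ = √(576/35)·(-1/8) = -0.507093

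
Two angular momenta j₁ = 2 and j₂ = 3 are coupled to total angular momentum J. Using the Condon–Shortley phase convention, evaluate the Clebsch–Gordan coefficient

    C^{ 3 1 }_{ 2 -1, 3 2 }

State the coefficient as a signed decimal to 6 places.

triangle: 2!*2!*4!/9! = 96/362880
(j±m)!: 1!*3!*5!*1!*4!*2! = 34560
prefactor² = (2J+1)*Δ*N² = 64
  k=1: −1/(1!*1!*2!*4!*0!*0!) = -1/48
  k=2: +1/(2!*0!*1!*3!*1!*1!) = 1/12
Σ = 1/16  ⇒  CG² = 64*1/16² = 1/4
CG = +√(1/4) = +0.500000

+0.500000  (= +√(1/4))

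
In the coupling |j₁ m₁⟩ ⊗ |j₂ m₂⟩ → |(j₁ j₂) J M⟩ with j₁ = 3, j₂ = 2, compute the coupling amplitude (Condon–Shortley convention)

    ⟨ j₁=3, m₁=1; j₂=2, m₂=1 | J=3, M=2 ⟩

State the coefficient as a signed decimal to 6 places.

√[7·2!4!2!/9! · 4!2!3!1!5!1!] = √(64)
  +(−1)^1/∏(1,1,1,2,3,0)! = -1/12  (running -1/12)
  +(−1)^2/∏(2,0,0,1,4,1)! = 1/48  (running -1/16)
⟨..|..⟩ = √(64)·(-1/16) = -0.500000

-0.500000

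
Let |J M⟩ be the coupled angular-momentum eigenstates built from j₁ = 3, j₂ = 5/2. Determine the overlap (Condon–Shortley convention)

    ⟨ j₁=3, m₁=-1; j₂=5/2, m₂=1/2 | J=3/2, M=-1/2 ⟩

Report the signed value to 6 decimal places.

−√(1/105) ≈ -0.097590

√[4·4!2!1!/8! · 2!4!3!2!1!2!] = √(192/35)
  +(−1)^2/∏(2,2,2,1,0,0)! = 1/8  (running 1/8)
  +(−1)^3/∏(3,1,1,0,1,1)! = -1/6  (running -1/24)
⟨..|..⟩ = √(192/35)·(-1/24) = -0.097590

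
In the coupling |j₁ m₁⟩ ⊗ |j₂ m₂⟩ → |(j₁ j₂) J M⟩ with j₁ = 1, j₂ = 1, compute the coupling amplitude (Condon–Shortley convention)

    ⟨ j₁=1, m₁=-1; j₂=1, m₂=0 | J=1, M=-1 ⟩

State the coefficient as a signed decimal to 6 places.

√[3·1!1!1!/4! · 0!2!1!1!0!2!] = √(1/2)
  +(−1)^1/∏(1,0,1,0,0,1)! = -1  (running -1)
⟨..|..⟩ = √(1/2)·(-1) = -0.707107

−√(1/2) = -0.707107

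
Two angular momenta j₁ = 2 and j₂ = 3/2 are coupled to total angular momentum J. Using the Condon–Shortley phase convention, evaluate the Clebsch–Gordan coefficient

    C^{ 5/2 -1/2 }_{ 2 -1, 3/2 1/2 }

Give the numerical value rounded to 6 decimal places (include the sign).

triangle: 1!×3!×2!/7! = 12/5040
(j±m)!: 1!×3!×2!×1!×2!×3! = 144
prefactor² = (2J+1)×Δ×N² = 72/35
  k=0: +1/(0!×1!×3!×2!×0!×0!) = 1/12
  k=1: −1/(1!×0!×2!×1!×1!×1!) = -1/2
Σ = -5/12  ⇒  CG² = 72/35×(-5/12)² = 5/14
CG = −√(5/14) = -0.597614

-0.597614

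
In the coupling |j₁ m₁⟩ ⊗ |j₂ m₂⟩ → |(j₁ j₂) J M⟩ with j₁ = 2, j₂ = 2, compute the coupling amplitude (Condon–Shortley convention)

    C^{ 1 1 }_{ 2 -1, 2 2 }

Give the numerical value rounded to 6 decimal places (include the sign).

triangle: 3!·1!·1!/6! = 6/720
(j±m)!: 1!·3!·4!·0!·2!·0! = 288
prefactor² = (2J+1)·Δ·N² = 36/5
  k=3: −1/(3!·0!·0!·1!·1!·0!) = -1/6
Σ = -1/6  ⇒  CG² = 36/5·(-1/6)² = 1/5
CG = −√(1/5) = -0.447214

−√(1/5) = -0.447214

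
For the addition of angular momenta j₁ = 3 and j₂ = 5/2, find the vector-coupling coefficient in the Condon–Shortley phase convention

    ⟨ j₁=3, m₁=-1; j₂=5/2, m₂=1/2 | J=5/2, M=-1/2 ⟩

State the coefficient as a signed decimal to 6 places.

triangle: 3!×3!×2!/9! = 72/362880
(j±m)!: 2!×4!×3!×2!×2!×3! = 6912
prefactor² = (2J+1)×Δ×N² = 288/35
  k=1: −1/(1!×2!×3!×2!×0!×0!) = -1/24
  k=2: +1/(2!×1!×2!×1!×1!×1!) = 1/4
  k=3: −1/(3!×0!×1!×0!×2!×2!) = -1/24
Σ = 1/6  ⇒  CG² = 288/35×1/6² = 8/35
CG = +√(8/35) = +0.478091

+0.478091  (= +√(8/35))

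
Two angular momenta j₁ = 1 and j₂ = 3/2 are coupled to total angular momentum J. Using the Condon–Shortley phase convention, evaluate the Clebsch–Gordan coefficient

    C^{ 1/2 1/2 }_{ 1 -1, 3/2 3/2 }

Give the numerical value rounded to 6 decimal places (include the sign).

+√(1/2) = +0.707107

triangle: 2!*0!*1!/4! = 2/24
(j±m)!: 0!*2!*3!*0!*1!*0! = 12
prefactor² = (2J+1)*Δ*N² = 2
  k=2: +1/(2!*0!*0!*1!*0!*0!) = 1/2
Σ = 1/2  ⇒  CG² = 2*1/2² = 1/2
CG = +√(1/2) = +0.707107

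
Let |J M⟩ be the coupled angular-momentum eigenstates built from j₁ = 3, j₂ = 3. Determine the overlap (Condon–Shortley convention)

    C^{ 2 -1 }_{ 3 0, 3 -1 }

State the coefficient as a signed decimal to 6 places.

√[5·4!2!2!/9! · 3!3!2!4!1!3!] = √(96/7)
  +(−1)^1/∏(1,3,2,1,0,1)! = -1/12  (running -1/12)
  +(−1)^2/∏(2,2,1,0,1,2)! = 1/8  (running 1/24)
⟨..|..⟩ = √(96/7)·(1/24) = +0.154303

+√(1/42) ≈ +0.154303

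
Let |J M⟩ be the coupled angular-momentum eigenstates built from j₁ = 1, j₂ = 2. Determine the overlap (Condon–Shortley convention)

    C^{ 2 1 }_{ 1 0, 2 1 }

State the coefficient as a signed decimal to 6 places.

j₁+j₂−J=1  J+j₁−j₂=1  J−j₁+j₂=3  j₁+j₂+J+1=6
(j₁±m₁, j₂±m₂, J±M) = (1,1,3,1,3,1)
P² = 3/2
sum k=0..1:
  [0] +1/6 = 1/6
  [1] −1/2 = -1/2
S = -1/3
C² = P²·S² = 1/6 ; C = -0.408248

−√(1/6) = -0.408248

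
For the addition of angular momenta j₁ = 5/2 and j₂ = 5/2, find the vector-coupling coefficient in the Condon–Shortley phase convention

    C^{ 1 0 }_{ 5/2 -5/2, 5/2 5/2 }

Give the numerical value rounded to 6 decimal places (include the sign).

j₁+j₂−J=4  J+j₁−j₂=1  J−j₁+j₂=1  j₁+j₂+J+1=7
(j₁±m₁, j₂±m₂, J±M) = (0,5,5,0,1,1)
P² = 1440/7
sum k=4..4:
  [4] +1/24 = 1/24
S = 1/24
C² = P²·S² = 5/14 ; C = +0.597614

+0.597614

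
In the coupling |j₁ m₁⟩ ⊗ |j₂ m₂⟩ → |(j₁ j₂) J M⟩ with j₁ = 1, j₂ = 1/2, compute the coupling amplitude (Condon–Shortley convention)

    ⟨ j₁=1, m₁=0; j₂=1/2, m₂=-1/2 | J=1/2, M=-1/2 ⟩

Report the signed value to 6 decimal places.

j₁+j₂−J=1  J+j₁−j₂=1  J−j₁+j₂=0  j₁+j₂+J+1=3
(j₁±m₁, j₂±m₂, J±M) = (1,1,0,1,0,1)
P² = 1/3
sum k=0..0:
  [0] +1/1 = 1
S = 1
C² = P²·S² = 1/3 ; C = +0.577350

+0.577350  (= +√(1/3))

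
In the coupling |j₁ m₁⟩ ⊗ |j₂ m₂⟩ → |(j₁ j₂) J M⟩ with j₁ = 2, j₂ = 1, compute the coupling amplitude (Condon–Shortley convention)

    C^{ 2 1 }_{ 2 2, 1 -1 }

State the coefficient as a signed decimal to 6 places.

triangle: 1!×3!×1!/6! = 6/720
(j±m)!: 4!×0!×0!×2!×3!×1! = 288
prefactor² = (2J+1)×Δ×N² = 12
  k=0: +1/(0!×1!×0!×0!×3!×1!) = 1/6
Σ = 1/6  ⇒  CG² = 12×1/6² = 1/3
CG = +√(1/3) = +0.577350

+√(1/3) ≈ +0.577350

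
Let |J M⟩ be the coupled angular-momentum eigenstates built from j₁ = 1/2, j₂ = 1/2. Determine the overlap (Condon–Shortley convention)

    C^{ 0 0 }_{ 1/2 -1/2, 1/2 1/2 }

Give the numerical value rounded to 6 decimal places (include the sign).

√[1·1!0!0!/2! · 0!1!1!0!0!0!] = √(1/2)
  +(−1)^1/∏(1,0,0,0,0,0)! = -1  (running -1)
⟨..|..⟩ = √(1/2)·(-1) = -0.707107

-0.707107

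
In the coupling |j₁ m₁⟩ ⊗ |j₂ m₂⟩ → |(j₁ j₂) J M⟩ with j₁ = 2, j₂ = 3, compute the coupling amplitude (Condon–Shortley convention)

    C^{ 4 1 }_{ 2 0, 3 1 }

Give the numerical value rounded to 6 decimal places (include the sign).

√[9·1!3!5!/10! · 2!2!4!2!5!3!] = √(1728/7)
  +(−1)^0/∏(0,1,2,4,1,1)! = 1/48  (running 1/48)
  +(−1)^1/∏(1,0,1,3,2,2)! = -1/24  (running -1/48)
⟨..|..⟩ = √(1728/7)·(-1/48) = -0.327327

-0.327327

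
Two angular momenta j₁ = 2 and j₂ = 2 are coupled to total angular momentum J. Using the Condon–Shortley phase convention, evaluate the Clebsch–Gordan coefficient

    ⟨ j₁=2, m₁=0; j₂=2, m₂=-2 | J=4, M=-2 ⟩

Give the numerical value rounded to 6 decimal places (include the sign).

+0.462910  (= +√(3/14))

√[9·0!4!4!/9! · 2!2!0!4!2!6!] = √(13824/7)
  +(−1)^0/∏(0,0,2,0,2,4)! = 1/96  (running 1/96)
⟨..|..⟩ = √(13824/7)·(1/96) = +0.462910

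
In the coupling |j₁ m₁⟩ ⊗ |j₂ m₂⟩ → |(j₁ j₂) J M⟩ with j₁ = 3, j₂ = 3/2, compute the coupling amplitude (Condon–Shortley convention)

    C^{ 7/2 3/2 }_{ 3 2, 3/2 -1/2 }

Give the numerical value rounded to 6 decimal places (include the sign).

+√(3/7) ≈ +0.654654

√[8·1!5!2!/9! · 5!1!1!2!5!2!] = √(6400/21)
  +(−1)^0/∏(0,1,1,1,4,1)! = 1/24  (running 1/24)
  +(−1)^1/∏(1,0,0,0,5,2)! = -1/240  (running 3/80)
⟨..|..⟩ = √(6400/21)·(3/80) = +0.654654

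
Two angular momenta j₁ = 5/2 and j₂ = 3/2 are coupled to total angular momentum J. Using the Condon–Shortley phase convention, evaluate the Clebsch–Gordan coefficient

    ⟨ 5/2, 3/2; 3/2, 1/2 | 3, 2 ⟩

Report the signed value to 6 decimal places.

j₁+j₂−J=1  J+j₁−j₂=4  J−j₁+j₂=2  j₁+j₂+J+1=8
(j₁±m₁, j₂±m₂, J±M) = (4,1,2,1,5,1)
P² = 48
sum k=0..1:
  [0] +1/12 = 1/12
  [1] −1/24 = -1/24
S = 1/24
C² = P²·S² = 1/12 ; C = +0.288675

+0.288675  (= +√(1/12))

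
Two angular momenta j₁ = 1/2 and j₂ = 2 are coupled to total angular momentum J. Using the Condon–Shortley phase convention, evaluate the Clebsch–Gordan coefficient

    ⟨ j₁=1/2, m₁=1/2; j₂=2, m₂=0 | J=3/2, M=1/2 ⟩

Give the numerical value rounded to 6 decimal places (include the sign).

+0.632456  (= +√(2/5))

√[4·1!0!3!/5! · 1!0!2!2!2!1!] = √(8/5)
  +(−1)^0/∏(0,1,0,2,0,1)! = 1/2  (running 1/2)
⟨..|..⟩ = √(8/5)·(1/2) = +0.632456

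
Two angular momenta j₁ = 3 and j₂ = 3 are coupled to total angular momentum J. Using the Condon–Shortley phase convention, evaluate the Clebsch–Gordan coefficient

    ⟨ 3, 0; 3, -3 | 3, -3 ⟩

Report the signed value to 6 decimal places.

+0.408248

√[7·3!3!3!/10! · 3!3!0!6!0!6!] = √(7776)
  +(−1)^0/∏(0,3,3,0,0,3)! = 1/216  (running 1/216)
⟨..|..⟩ = √(7776)·(1/216) = +0.408248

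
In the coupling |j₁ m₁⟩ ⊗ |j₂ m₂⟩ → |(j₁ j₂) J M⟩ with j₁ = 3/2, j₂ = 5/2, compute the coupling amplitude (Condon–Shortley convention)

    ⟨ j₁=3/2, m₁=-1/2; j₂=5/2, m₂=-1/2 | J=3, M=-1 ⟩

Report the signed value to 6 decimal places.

√[7·1!2!4!/8! · 1!2!2!3!2!4!] = √(48/5)
  +(−1)^0/∏(0,1,2,2,0,2)! = 1/8  (running 1/8)
  +(−1)^1/∏(1,0,1,1,1,3)! = -1/6  (running -1/24)
⟨..|..⟩ = √(48/5)·(-1/24) = -0.129099

-0.129099  (= −√(1/60))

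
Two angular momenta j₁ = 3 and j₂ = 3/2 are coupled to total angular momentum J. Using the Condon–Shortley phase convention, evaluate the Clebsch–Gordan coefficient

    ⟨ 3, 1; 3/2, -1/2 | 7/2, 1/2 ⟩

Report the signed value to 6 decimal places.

+√(2/7) ≈ +0.534522

triangle: 1!*5!*2!/9! = 240/362880
(j±m)!: 4!*2!*1!*2!*4!*3! = 13824
prefactor² = (2J+1)*Δ*N² = 512/7
  k=0: +1/(0!*1!*2!*1!*3!*1!) = 1/12
  k=1: −1/(1!*0!*1!*0!*4!*2!) = -1/48
Σ = 1/16  ⇒  CG² = 512/7*1/16² = 2/7
CG = +√(2/7) = +0.534522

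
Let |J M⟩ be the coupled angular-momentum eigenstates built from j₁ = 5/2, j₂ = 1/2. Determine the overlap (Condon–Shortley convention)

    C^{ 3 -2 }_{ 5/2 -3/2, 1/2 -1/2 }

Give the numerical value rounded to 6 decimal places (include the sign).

+0.912871  (= +√(5/6))

j₁+j₂−J=0  J+j₁−j₂=5  J−j₁+j₂=1  j₁+j₂+J+1=7
(j₁±m₁, j₂±m₂, J±M) = (1,4,0,1,1,5)
P² = 480
sum k=0..0:
  [0] +1/24 = 1/24
S = 1/24
C² = P²·S² = 5/6 ; C = +0.912871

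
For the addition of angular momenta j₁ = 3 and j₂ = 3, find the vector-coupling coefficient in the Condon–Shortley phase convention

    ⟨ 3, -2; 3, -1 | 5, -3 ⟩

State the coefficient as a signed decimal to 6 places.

j₁+j₂−J=1  J+j₁−j₂=5  J−j₁+j₂=5  j₁+j₂+J+1=12
(j₁±m₁, j₂±m₂, J±M) = (1,5,2,4,2,8)
P² = 153600
sum k=0..1:
  [0] +1/1440 = 1/1440
  [1] −1/576 = -1/576
S = -1/960
C² = P²·S² = 1/6 ; C = -0.408248

-0.408248  (= −√(1/6))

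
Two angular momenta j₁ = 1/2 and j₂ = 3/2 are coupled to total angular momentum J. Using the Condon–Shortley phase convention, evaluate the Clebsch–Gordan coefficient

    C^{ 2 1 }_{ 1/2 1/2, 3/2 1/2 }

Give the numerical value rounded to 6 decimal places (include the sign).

+√(3/4) = +0.866025

j₁+j₂−J=0  J+j₁−j₂=1  J−j₁+j₂=3  j₁+j₂+J+1=5
(j₁±m₁, j₂±m₂, J±M) = (1,0,2,1,3,1)
P² = 3
sum k=0..0:
  [0] +1/2 = 1/2
S = 1/2
C² = P²·S² = 3/4 ; C = +0.866025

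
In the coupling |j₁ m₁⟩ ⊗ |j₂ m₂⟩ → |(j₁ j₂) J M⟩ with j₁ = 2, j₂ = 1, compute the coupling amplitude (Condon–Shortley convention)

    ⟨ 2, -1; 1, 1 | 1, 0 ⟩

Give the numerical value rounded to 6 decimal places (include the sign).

+0.547723  (= +√(3/10))

j₁+j₂−J=2  J+j₁−j₂=2  J−j₁+j₂=0  j₁+j₂+J+1=5
(j₁±m₁, j₂±m₂, J±M) = (1,3,2,0,1,1)
P² = 6/5
sum k=2..2:
  [2] +1/2 = 1/2
S = 1/2
C² = P²·S² = 3/10 ; C = +0.547723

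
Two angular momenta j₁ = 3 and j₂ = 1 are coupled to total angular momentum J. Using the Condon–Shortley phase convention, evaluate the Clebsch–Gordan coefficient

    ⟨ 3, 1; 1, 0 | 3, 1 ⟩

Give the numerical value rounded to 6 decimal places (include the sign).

j₁+j₂−J=1  J+j₁−j₂=5  J−j₁+j₂=1  j₁+j₂+J+1=8
(j₁±m₁, j₂±m₂, J±M) = (4,2,1,1,4,2)
P² = 48
sum k=0..1:
  [0] +1/12 = 1/12
  [1] −1/24 = -1/24
S = 1/24
C² = P²·S² = 1/12 ; C = +0.288675

+0.288675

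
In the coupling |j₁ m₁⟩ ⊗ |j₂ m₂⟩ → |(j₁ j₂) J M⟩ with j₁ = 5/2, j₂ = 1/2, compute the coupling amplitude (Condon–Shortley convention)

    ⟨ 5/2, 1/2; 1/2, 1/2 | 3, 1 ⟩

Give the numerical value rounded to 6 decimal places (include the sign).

j₁+j₂−J=0  J+j₁−j₂=5  J−j₁+j₂=1  j₁+j₂+J+1=7
(j₁±m₁, j₂±m₂, J±M) = (3,2,1,0,4,2)
P² = 96
sum k=0..0:
  [0] +1/12 = 1/12
S = 1/12
C² = P²·S² = 2/3 ; C = +0.816497

+0.816497  (= +√(2/3))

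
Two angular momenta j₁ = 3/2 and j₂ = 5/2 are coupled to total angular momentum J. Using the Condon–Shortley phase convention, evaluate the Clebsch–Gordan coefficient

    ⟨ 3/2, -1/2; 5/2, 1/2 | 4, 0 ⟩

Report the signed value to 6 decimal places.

j₁+j₂−J=0  J+j₁−j₂=3  J−j₁+j₂=5  j₁+j₂+J+1=9
(j₁±m₁, j₂±m₂, J±M) = (1,2,3,2,4,4)
P² = 1728/7
sum k=0..0:
  [0] +1/24 = 1/24
S = 1/24
C² = P²·S² = 3/7 ; C = +0.654654

+0.654654  (= +√(3/7))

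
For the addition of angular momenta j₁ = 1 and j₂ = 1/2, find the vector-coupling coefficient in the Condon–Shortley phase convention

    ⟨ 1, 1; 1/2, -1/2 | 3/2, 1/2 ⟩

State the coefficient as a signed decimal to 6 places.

+0.577350

√[4·0!2!1!/4! · 2!0!0!1!2!1!] = √(4/3)
  +(−1)^0/∏(0,0,0,0,2,1)! = 1/2  (running 1/2)
⟨..|..⟩ = √(4/3)·(1/2) = +0.577350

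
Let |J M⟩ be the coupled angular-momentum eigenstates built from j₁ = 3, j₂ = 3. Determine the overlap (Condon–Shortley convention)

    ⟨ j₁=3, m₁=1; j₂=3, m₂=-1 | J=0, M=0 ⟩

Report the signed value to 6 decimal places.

+√(1/7) ≈ +0.377964

√[1·6!0!0!/7! · 4!2!2!4!0!0!] = √(2304/7)
  +(−1)^2/∏(2,4,0,0,0,0)! = 1/48  (running 1/48)
⟨..|..⟩ = √(2304/7)·(1/48) = +0.377964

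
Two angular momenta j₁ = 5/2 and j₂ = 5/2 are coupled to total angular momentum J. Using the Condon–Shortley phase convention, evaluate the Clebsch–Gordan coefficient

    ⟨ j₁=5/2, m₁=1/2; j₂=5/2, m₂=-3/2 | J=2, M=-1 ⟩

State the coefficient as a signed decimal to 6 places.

−√(1/7) ≈ -0.377964

j₁+j₂−J=3  J+j₁−j₂=2  J−j₁+j₂=2  j₁+j₂+J+1=8
(j₁±m₁, j₂±m₂, J±M) = (3,2,1,4,1,3)
P² = 36/7
sum k=0..1:
  [0] +1/12 = 1/12
  [1] −1/4 = -1/4
S = -1/6
C² = P²·S² = 1/7 ; C = -0.377964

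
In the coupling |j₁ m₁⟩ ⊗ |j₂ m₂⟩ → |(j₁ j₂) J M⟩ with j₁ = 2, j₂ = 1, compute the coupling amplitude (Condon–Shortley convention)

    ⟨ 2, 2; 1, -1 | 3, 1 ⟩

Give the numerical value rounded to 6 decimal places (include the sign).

triangle: 0!×4!×2!/7! = 48/5040
(j±m)!: 4!×0!×0!×2!×4!×2! = 2304
prefactor² = (2J+1)×Δ×N² = 768/5
  k=0: +1/(0!×0!×0!×0!×4!×2!) = 1/48
Σ = 1/48  ⇒  CG² = 768/5×1/48² = 1/15
CG = +√(1/15) = +0.258199

+√(1/15) ≈ +0.258199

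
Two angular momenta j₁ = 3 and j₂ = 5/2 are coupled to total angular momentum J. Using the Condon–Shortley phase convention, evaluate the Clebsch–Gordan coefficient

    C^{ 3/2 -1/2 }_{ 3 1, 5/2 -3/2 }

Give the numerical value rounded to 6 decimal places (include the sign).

−√(7/30) ≈ -0.483046

√[4·4!2!1!/8! · 4!2!1!4!1!2!] = √(384/35)
  +(−1)^0/∏(0,4,2,1,0,0)! = 1/48  (running 1/48)
  +(−1)^1/∏(1,3,1,0,1,1)! = -1/6  (running -7/48)
⟨..|..⟩ = √(384/35)·(-7/48) = -0.483046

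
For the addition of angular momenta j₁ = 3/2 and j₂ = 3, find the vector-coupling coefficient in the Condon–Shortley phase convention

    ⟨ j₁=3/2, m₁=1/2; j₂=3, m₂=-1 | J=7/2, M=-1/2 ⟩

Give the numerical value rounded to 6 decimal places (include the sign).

+0.534522

j₁+j₂−J=1  J+j₁−j₂=2  J−j₁+j₂=5  j₁+j₂+J+1=9
(j₁±m₁, j₂±m₂, J±M) = (2,1,2,4,3,4)
P² = 512/7
sum k=0..1:
  [0] +1/12 = 1/12
  [1] −1/48 = -1/48
S = 1/16
C² = P²·S² = 2/7 ; C = +0.534522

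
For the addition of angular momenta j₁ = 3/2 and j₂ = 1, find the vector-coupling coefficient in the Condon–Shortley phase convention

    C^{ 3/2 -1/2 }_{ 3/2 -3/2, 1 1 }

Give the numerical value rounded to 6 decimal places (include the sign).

j₁+j₂−J=1  J+j₁−j₂=2  J−j₁+j₂=1  j₁+j₂+J+1=5
(j₁±m₁, j₂±m₂, J±M) = (0,3,2,0,1,2)
P² = 8/5
sum k=1..1:
  [1] −1/2 = -1/2
S = -1/2
C² = P²·S² = 2/5 ; C = -0.632456

-0.632456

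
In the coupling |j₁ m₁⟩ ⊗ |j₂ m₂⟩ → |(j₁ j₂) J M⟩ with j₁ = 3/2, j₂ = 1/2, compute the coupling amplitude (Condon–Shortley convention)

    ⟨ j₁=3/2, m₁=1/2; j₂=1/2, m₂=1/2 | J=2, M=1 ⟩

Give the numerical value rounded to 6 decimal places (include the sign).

√[5·0!3!1!/5! · 2!1!1!0!3!1!] = √(3)
  +(−1)^0/∏(0,0,1,1,2,0)! = 1/2  (running 1/2)
⟨..|..⟩ = √(3)·(1/2) = +0.866025

+0.866025  (= +√(3/4))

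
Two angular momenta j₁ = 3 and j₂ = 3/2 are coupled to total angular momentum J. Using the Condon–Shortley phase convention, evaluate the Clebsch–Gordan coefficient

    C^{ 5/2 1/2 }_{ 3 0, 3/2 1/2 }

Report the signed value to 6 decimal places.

-0.414039  (= −√(6/35))

j₁+j₂−J=2  J+j₁−j₂=4  J−j₁+j₂=1  j₁+j₂+J+1=8
(j₁±m₁, j₂±m₂, J±M) = (3,3,2,1,3,2)
P² = 216/35
sum k=1..2:
  [1] −1/4 = -1/4
  [2] +1/12 = 1/12
S = -1/6
C² = P²·S² = 6/35 ; C = -0.414039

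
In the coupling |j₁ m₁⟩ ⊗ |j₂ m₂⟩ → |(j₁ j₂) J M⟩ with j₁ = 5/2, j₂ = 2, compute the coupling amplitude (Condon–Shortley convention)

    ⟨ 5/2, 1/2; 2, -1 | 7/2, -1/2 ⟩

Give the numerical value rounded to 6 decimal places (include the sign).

+√(14/45) ≈ +0.557773

j₁+j₂−J=1  J+j₁−j₂=4  J−j₁+j₂=3  j₁+j₂+J+1=9
(j₁±m₁, j₂±m₂, J±M) = (3,2,1,3,3,4)
P² = 1152/35
sum k=0..1:
  [0] +1/8 = 1/8
  [1] −1/36 = -1/36
S = 7/72
C² = P²·S² = 14/45 ; C = +0.557773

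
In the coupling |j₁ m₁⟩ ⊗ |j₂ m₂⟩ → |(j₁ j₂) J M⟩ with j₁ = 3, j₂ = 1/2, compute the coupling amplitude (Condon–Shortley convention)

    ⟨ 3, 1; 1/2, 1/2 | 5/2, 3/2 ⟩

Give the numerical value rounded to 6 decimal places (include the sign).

√[6·1!5!0!/7! · 4!2!1!0!4!1!] = √(1152/7)
  +(−1)^1/∏(1,0,1,0,4,0)! = -1/24  (running -1/24)
⟨..|..⟩ = √(1152/7)·(-1/24) = -0.534522

−√(2/7) ≈ -0.534522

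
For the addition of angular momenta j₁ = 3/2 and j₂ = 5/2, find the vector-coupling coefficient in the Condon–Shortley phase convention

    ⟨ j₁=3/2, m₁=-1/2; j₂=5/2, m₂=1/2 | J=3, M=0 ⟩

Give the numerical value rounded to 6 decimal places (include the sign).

−√(1/5) ≈ -0.447214

triangle: 1!×2!×4!/8! = 48/40320
(j±m)!: 1!×2!×3!×2!×3!×3! = 864
prefactor² = (2J+1)×Δ×N² = 36/5
  k=0: +1/(0!×1!×2!×3!×0!×1!) = 1/12
  k=1: −1/(1!×0!×1!×2!×1!×2!) = -1/4
Σ = -1/6  ⇒  CG² = 36/5×(-1/6)² = 1/5
CG = −√(1/5) = -0.447214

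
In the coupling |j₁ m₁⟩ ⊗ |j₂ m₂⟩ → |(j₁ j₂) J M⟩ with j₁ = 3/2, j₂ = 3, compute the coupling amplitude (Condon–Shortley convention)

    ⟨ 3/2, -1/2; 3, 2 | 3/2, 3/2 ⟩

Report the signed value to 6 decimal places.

+0.534522  (= +√(2/7))

√[4·3!0!3!/7! · 1!2!5!1!3!0!] = √(288/7)
  +(−1)^2/∏(2,1,0,3,0,0)! = 1/12  (running 1/12)
⟨..|..⟩ = √(288/7)·(1/12) = +0.534522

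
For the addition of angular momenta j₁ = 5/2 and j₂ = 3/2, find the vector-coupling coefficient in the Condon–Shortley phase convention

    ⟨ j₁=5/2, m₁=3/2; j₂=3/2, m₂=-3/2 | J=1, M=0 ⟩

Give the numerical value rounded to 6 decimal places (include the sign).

+0.447214

triangle: 3!×2!×0!/6! = 12/720
(j±m)!: 4!×1!×0!×3!×1!×1! = 144
prefactor² = (2J+1)×Δ×N² = 36/5
  k=0: +1/(0!×3!×1!×0!×1!×0!) = 1/6
Σ = 1/6  ⇒  CG² = 36/5×1/6² = 1/5
CG = +√(1/5) = +0.447214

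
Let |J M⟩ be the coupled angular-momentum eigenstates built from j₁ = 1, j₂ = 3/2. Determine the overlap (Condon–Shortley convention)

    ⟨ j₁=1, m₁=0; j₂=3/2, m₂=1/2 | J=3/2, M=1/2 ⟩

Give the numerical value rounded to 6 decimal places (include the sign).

√[4·1!1!2!/5! · 1!1!2!1!2!1!] = √(4/15)
  +(−1)^0/∏(0,1,1,2,0,0)! = 1/2  (running 1/2)
  +(−1)^1/∏(1,0,0,1,1,1)! = -1  (running -1/2)
⟨..|..⟩ = √(4/15)·(-1/2) = -0.258199

-0.258199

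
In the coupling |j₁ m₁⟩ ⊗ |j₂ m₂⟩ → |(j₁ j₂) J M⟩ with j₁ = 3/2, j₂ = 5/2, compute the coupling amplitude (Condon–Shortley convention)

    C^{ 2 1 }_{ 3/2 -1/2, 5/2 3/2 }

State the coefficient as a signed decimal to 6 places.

+0.154303  (= +√(1/42))

√[5·2!1!3!/7! · 1!2!4!1!3!1!] = √(24/7)
  +(−1)^1/∏(1,1,1,3,0,0)! = -1/6  (running -1/6)
  +(−1)^2/∏(2,0,0,2,1,1)! = 1/4  (running 1/12)
⟨..|..⟩ = √(24/7)·(1/12) = +0.154303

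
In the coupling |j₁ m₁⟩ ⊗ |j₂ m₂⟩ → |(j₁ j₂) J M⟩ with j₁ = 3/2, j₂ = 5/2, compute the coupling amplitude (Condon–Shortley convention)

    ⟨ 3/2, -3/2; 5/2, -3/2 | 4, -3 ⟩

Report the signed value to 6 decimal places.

+√(5/8) = +0.790569

√[9·0!3!5!/9! · 0!3!1!4!1!7!] = √(12960)
  +(−1)^0/∏(0,0,3,1,0,4)! = 1/144  (running 1/144)
⟨..|..⟩ = √(12960)·(1/144) = +0.790569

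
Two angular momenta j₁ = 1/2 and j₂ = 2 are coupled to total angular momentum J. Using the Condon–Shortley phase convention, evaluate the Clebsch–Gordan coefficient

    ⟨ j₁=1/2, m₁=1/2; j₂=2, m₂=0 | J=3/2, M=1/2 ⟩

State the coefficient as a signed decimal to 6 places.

triangle: 1!×0!×3!/5! = 6/120
(j±m)!: 1!×0!×2!×2!×2!×1! = 8
prefactor² = (2J+1)×Δ×N² = 8/5
  k=0: +1/(0!×1!×0!×2!×0!×1!) = 1/2
Σ = 1/2  ⇒  CG² = 8/5×1/2² = 2/5
CG = +√(2/5) = +0.632456

+0.632456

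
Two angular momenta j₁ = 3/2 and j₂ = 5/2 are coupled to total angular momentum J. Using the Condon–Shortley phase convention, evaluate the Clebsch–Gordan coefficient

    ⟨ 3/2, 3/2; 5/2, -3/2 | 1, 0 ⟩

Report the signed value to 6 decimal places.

+√(1/5) = +0.447214

j₁+j₂−J=3  J+j₁−j₂=0  J−j₁+j₂=2  j₁+j₂+J+1=6
(j₁±m₁, j₂±m₂, J±M) = (3,0,1,4,1,1)
P² = 36/5
sum k=0..0:
  [0] +1/6 = 1/6
S = 1/6
C² = P²·S² = 1/5 ; C = +0.447214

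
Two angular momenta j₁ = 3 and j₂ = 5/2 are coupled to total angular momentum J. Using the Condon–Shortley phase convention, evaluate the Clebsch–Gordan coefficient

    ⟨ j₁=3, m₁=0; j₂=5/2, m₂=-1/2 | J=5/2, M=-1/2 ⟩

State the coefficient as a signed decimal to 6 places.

−√(8/105) ≈ -0.276026

√[6·3!3!2!/9! · 3!3!2!3!2!3!] = √(216/35)
  +(−1)^0/∏(0,3,3,2,0,0)! = 1/72  (running 1/72)
  +(−1)^1/∏(1,2,2,1,1,1)! = -1/4  (running -17/72)
  +(−1)^2/∏(2,1,1,0,2,2)! = 1/8  (running -1/9)
⟨..|..⟩ = √(216/35)·(-1/9) = -0.276026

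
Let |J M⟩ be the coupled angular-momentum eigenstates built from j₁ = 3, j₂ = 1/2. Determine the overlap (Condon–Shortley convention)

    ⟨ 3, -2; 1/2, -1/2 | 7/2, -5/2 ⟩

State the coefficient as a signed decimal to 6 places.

j₁+j₂−J=0  J+j₁−j₂=6  J−j₁+j₂=1  j₁+j₂+J+1=8
(j₁±m₁, j₂±m₂, J±M) = (1,5,0,1,1,6)
P² = 86400/7
sum k=0..0:
  [0] +1/120 = 1/120
S = 1/120
C² = P²·S² = 6/7 ; C = +0.925820

+√(6/7) ≈ +0.925820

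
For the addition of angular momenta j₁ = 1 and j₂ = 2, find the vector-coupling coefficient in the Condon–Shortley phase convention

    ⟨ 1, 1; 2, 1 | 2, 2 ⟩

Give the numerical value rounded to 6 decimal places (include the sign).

+√(1/3) = +0.577350

√[5·1!1!3!/6! · 2!0!3!1!4!0!] = √(12)
  +(−1)^0/∏(0,1,0,3,1,0)! = 1/6  (running 1/6)
⟨..|..⟩ = √(12)·(1/6) = +0.577350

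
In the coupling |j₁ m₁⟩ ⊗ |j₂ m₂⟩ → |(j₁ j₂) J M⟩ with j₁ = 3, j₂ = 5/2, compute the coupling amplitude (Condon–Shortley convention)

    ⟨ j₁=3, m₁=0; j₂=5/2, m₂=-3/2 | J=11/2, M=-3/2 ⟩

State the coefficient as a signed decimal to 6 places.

j₁+j₂−J=0  J+j₁−j₂=6  J−j₁+j₂=5  j₁+j₂+J+1=12
(j₁±m₁, j₂±m₂, J±M) = (3,3,1,4,4,7)
P² = 2488320/11
sum k=0..0:
  [0] +1/864 = 1/864
S = 1/864
C² = P²·S² = 10/33 ; C = +0.550482

+√(10/33) = +0.550482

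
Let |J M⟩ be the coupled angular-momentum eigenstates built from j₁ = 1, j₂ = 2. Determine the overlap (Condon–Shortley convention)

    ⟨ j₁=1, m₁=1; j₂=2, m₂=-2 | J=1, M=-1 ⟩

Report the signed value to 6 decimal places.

+0.774597

√[3·2!0!2!/5! · 2!0!0!4!0!2!] = √(48/5)
  +(−1)^0/∏(0,2,0,0,0,2)! = 1/4  (running 1/4)
⟨..|..⟩ = √(48/5)·(1/4) = +0.774597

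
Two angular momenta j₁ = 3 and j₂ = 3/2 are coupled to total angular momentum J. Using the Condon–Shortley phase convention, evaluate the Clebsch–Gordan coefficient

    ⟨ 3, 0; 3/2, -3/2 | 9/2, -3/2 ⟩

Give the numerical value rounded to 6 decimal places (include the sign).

triangle: 0!*6!*3!/10! = 4320/3628800
(j±m)!: 3!*3!*0!*3!*3!*6! = 933120
prefactor² = (2J+1)*Δ*N² = 77760/7
  k=0: +1/(0!*0!*3!*0!*3!*3!) = 1/216
Σ = 1/216  ⇒  CG² = 77760/7*1/216² = 5/21
CG = +√(5/21) = +0.487950

+0.487950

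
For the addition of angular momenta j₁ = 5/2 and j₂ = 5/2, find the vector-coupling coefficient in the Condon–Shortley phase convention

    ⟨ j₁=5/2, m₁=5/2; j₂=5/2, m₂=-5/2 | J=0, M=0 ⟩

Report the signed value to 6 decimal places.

+0.408248

j₁+j₂−J=5  J+j₁−j₂=0  J−j₁+j₂=0  j₁+j₂+J+1=6
(j₁±m₁, j₂±m₂, J±M) = (5,0,0,5,0,0)
P² = 2400
sum k=0..0:
  [0] +1/120 = 1/120
S = 1/120
C² = P²·S² = 1/6 ; C = +0.408248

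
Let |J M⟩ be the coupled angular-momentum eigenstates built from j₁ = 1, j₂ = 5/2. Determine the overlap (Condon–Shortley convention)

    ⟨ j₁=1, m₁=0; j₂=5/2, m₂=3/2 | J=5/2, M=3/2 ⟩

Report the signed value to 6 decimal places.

−√(9/35) ≈ -0.507093

√[6·1!1!4!/7! · 1!1!4!1!4!1!] = √(576/35)
  +(−1)^0/∏(0,1,1,4,0,0)! = 1/24  (running 1/24)
  +(−1)^1/∏(1,0,0,3,1,1)! = -1/6  (running -1/8)
⟨..|..⟩ = √(576/35)·(-1/8) = -0.507093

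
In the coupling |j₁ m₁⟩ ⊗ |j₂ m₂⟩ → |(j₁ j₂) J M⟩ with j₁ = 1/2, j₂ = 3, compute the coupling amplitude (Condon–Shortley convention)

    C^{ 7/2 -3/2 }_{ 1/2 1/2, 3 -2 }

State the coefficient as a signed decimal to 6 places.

+√(2/7) ≈ +0.534522

√[8·0!1!6!/8! · 1!0!1!5!2!5!] = √(28800/7)
  +(−1)^0/∏(0,0,0,1,1,5)! = 1/120  (running 1/120)
⟨..|..⟩ = √(28800/7)·(1/120) = +0.534522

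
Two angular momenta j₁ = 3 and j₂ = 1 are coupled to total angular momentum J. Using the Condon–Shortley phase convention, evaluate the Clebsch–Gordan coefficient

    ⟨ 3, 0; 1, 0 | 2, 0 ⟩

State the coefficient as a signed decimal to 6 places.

−√(3/7) ≈ -0.654654

√[5·2!4!0!/7! · 3!3!1!1!2!2!] = √(48/7)
  +(−1)^1/∏(1,1,2,0,2,0)! = -1/4  (running -1/4)
⟨..|..⟩ = √(48/7)·(-1/4) = -0.654654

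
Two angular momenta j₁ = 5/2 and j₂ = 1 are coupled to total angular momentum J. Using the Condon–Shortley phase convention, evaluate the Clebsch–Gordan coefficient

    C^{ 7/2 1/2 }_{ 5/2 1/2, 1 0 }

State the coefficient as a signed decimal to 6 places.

√[8·0!5!2!/8! · 3!2!1!1!4!3!] = √(576/7)
  +(−1)^0/∏(0,0,2,1,3,1)! = 1/12  (running 1/12)
⟨..|..⟩ = √(576/7)·(1/12) = +0.755929

+0.755929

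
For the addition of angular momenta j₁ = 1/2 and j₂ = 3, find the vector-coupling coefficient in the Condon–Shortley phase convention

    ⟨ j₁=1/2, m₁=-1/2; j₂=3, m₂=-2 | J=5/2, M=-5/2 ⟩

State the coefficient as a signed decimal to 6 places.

-0.377964

√[6·1!0!5!/7! · 0!1!1!5!0!5!] = √(14400/7)
  +(−1)^1/∏(1,0,0,0,0,5)! = -1/120  (running -1/120)
⟨..|..⟩ = √(14400/7)·(-1/120) = -0.377964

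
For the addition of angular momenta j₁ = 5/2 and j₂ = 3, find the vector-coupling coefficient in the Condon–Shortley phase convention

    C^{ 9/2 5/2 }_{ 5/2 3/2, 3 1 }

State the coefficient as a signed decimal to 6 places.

triangle: 1!×4!×5!/11! = 2880/39916800
(j±m)!: 4!×1!×4!×2!×7!×2! = 11612160
prefactor² = (2J+1)×Δ×N² = 92160/11
  k=0: +1/(0!×1!×1!×4!×3!×1!) = 1/144
  k=1: −1/(1!×0!×0!×3!×4!×2!) = -1/288
Σ = 1/288  ⇒  CG² = 92160/11×1/288² = 10/99
CG = +√(10/99) = +0.317821

+0.317821  (= +√(10/99))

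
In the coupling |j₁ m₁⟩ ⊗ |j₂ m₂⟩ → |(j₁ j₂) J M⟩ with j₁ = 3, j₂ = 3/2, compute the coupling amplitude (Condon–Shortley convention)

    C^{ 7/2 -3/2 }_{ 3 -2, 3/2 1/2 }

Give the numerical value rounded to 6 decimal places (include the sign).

-0.654654  (= −√(3/7))

√[8·1!5!2!/9! · 1!5!2!1!2!5!] = √(6400/21)
  +(−1)^0/∏(0,1,5,2,0,0)! = 1/240  (running 1/240)
  +(−1)^1/∏(1,0,4,1,1,1)! = -1/24  (running -3/80)
⟨..|..⟩ = √(6400/21)·(-3/80) = -0.654654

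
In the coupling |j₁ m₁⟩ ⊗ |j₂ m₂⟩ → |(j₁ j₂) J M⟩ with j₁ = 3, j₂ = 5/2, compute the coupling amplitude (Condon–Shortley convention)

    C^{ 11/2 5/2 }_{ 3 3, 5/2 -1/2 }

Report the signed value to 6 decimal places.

+0.246183  (= +√(2/33))

j₁+j₂−J=0  J+j₁−j₂=6  J−j₁+j₂=5  j₁+j₂+J+1=12
(j₁±m₁, j₂±m₂, J±M) = (6,0,2,3,8,3)
P² = 49766400/11
sum k=0..0:
  [0] +1/8640 = 1/8640
S = 1/8640
C² = P²·S² = 2/33 ; C = +0.246183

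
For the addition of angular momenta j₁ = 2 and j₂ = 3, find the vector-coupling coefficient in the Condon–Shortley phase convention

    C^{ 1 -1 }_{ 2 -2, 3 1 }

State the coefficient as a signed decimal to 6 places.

√[3·4!0!2!/7! · 0!4!4!2!0!2!] = √(2304/35)
  +(−1)^4/∏(4,0,0,0,0,2)! = 1/48  (running 1/48)
⟨..|..⟩ = √(2304/35)·(1/48) = +0.169031

+0.169031  (= +√(1/35))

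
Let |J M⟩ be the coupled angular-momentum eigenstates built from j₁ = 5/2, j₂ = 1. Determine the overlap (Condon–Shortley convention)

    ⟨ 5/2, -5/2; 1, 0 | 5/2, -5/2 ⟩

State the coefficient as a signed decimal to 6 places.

triangle: 1!·4!·1!/7! = 24/5040
(j±m)!: 0!·5!·1!·1!·0!·5! = 14400
prefactor² = (2J+1)·Δ·N² = 2880/7
  k=1: −1/(1!·0!·4!·0!·0!·1!) = -1/24
Σ = -1/24  ⇒  CG² = 2880/7·(-1/24)² = 5/7
CG = −√(5/7) = -0.845154

−√(5/7) = -0.845154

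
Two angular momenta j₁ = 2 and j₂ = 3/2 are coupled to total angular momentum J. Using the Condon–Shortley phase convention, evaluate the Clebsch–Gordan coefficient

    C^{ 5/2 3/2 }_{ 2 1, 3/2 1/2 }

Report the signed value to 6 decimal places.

+√(1/35) = +0.169031

triangle: 1!*3!*2!/7! = 12/5040
(j±m)!: 3!*1!*2!*1!*4!*1! = 288
prefactor² = (2J+1)*Δ*N² = 144/35
  k=0: +1/(0!*1!*1!*2!*2!*0!) = 1/4
  k=1: −1/(1!*0!*0!*1!*3!*1!) = -1/6
Σ = 1/12  ⇒  CG² = 144/35*1/12² = 1/35
CG = +√(1/35) = +0.169031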